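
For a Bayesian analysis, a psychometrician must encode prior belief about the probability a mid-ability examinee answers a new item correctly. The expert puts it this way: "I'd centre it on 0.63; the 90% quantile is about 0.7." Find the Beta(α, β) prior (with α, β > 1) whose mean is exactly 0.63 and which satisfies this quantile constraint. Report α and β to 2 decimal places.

With mean 0.63 fixed, write α = 0.63s, β = 0.37s where s = α+β.
Need P(θ < 0.7) = 0.9 under Beta(0.63s, 0.37s). Normal approximation: (q−m)/√(m(1−m)/s) ≈ z_{0.9} = 1.28, so s ≈ 0.63·0.37·(1.28)²/(0.7−0.63)² = 78.1.
At s = 78.1: P(θ<0.7) ≈ 0.903. Adjusting to match 0.9 gives s ≈ 76.08.
So α = 0.63·76.08 ≈ 47.93, β = 0.37·76.08 ≈ 28.15.

α ≈ 47.93, β ≈ 28.15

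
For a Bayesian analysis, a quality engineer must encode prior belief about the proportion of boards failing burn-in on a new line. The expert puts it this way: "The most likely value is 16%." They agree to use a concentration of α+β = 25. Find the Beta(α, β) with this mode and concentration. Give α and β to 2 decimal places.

α = 4.68, β = 20.32

For α,β > 1 the Beta mode is (α−1)/(α+β−2). With α+β = 25, the mode is (α−1)/23.
Set (α−1)/23 = 0.16 → α = 1 + 0.16·23 = 4.68.
β = 25 − α = 20.32.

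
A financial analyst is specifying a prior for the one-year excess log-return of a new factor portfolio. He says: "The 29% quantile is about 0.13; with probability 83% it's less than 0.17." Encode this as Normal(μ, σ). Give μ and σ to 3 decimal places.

μ = 0.145, σ = 0.027

For Normal(μ,σ), the p-quantile is μ + z_p·σ. Here z_{0.29} = -0.5534, z_{0.83} = 0.9542.
So 0.13 = μ − 0.5534σ and 0.17 = μ + 0.9542σ.
Subtracting: σ = (0.17 − 0.13)/(0.9542 − (-0.5534)) = 0.027.
Then μ = 0.13 − (-0.5534)·0.027 = 0.145.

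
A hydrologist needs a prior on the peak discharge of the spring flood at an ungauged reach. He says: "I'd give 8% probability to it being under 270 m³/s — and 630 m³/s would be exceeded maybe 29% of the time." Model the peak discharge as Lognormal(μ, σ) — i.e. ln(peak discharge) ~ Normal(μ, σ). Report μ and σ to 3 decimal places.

If T ~ Lognormal(μ,σ) then ln T ~ Normal(μ,σ), so the p-quantile of ln T is μ + z_p·σ.
ln(270) = 5.598 and ln(630) = 6.446; z_{0.08} = -1.405, z_{0.71} = 0.5534.
σ = (6.446 − 5.598)/(0.5534 − (-1.405)) = 0.433.
μ = 5.598 − (-1.405)·0.433 = 6.206.

μ ≈ 6.206, σ ≈ 0.433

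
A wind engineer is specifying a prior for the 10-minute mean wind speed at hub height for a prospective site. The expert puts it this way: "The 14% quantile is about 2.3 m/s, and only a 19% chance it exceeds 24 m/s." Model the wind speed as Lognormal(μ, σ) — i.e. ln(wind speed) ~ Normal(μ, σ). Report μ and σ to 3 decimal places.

If T ~ Lognormal(μ,σ) then ln T ~ Normal(μ,σ), so the p-quantile of ln T is μ + z_p·σ.
ln(2.3) = 0.8329 and ln(24) = 3.178; z_{0.14} = -1.08, z_{0.81} = 0.8779.
σ = (3.178 − 0.8329)/(0.8779 − (-1.08)) = 1.198.
μ = 0.8329 − (-1.08)·1.198 = 2.127.

μ ≈ 2.127, σ ≈ 1.198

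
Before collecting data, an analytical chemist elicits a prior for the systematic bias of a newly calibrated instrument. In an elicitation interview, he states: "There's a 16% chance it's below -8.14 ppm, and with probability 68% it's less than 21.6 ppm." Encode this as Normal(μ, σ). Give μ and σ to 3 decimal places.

The p-quantile of Normal(μ,σ) is μ + z_p·σ, with z_{0.16} = -0.9945 and z_{0.68} = 0.4677.
Eliminate σ: μ = (z₂·x₁ − z₁·x₂)/(z₂ − z₁) = (0.4677·-8.14 − (-0.9945)·21.6)/1.462 = 12.087.
Then σ = (x₂ − x₁)/(z₂ − z₁) = (21.6 − -8.14)/1.462 = 20.340.

μ = 12.087, σ = 20.340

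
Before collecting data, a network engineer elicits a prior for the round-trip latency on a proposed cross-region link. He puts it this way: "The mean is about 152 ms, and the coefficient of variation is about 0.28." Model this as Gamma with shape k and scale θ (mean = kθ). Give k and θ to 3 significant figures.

k ≈ 12.8, θ ≈ 11.9

For Gamma(k, scale θ): mean = kθ, variance = kθ², so CV = 1/√k.
CV = 0.28, hence k = 1/CV² = 12.8.
Then θ = mean/k = 152/12.8 = 11.9.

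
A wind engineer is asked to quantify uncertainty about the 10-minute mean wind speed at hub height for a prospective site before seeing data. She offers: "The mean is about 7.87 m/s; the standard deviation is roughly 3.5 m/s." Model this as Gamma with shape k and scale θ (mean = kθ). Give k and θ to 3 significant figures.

k ≈ 5.06, θ ≈ 1.56

For Gamma(k, scale θ): mean = kθ, variance = kθ², so CV = 1/√k.
CV = SD/mean = 3.5/7.87 = 0.4447, hence k = 1/CV² = 5.06.
Then θ = mean/k = 7.87/5.06 = 1.56.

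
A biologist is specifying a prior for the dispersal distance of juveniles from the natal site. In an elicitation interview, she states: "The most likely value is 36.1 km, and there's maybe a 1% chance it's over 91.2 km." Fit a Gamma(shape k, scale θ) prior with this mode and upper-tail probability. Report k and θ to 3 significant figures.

Gamma(k,θ) with k>1 has mode (k−1)θ, so θ = 36.1/(k−1).
Need P(X < 91.2) = 0.99 with θ tied to k this way. Start at k = 2, θ = 36.1: P(X<91.2) ≈ 0.718.
Too low — raise k to concentrate. Iterating converges to k ≈ 6.45.
Then θ = 36.1/(6.45−1) ≈ 6.62.

k ≈ 6.45, θ ≈ 6.62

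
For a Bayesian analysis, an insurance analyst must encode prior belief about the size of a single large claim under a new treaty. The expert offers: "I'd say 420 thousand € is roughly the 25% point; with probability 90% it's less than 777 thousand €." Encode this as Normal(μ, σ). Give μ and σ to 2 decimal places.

The p-quantile of Normal(μ,σ) is μ + z_p·σ, with z_{0.25} = -0.6745 and z_{0.9} = 1.282.
Eliminate σ: μ = (z₂·x₁ − z₁·x₂)/(z₂ − z₁) = (1.282·420 − (-0.6745)·777)/1.956 = 543.10.
Then σ = (x₂ − x₁)/(z₂ − z₁) = (777 − 420)/1.956 = 182.51.

μ = 543.10, σ = 182.51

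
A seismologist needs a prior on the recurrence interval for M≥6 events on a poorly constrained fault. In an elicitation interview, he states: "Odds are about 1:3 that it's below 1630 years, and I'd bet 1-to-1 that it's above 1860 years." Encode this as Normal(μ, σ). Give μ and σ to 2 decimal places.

μ = 1860.00, σ = 341.00

For Normal(μ,σ), the p-quantile is μ + z_p·σ. Here z_{0.25} = -0.6745, z_{0.5} = 0.
So 1630 = μ − 0.6745σ and 1860 = μ + 0σ.
Subtracting: σ = (1860 − 1630)/(0 − (-0.6745)) = 341.00.
Then μ = 1630 − (-0.6745)·341.00 = 1860.00.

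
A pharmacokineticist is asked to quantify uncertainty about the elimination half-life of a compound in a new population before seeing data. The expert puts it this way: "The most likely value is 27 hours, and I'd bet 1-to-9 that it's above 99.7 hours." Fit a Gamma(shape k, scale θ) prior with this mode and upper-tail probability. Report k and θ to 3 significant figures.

k ≈ 2.09, θ ≈ 24.8

Gamma(k,θ) with k>1 has mode (k−1)θ, so θ = 27/(k−1).
Need P(X < 99.7) = 0.9 with θ tied to k this way. Start at k = 2, θ = 27: P(X<99.7) ≈ 0.883.
Too low — raise k to concentrate. Iterating converges to k ≈ 2.09.
Then θ = 27/(2.09−1) ≈ 24.8.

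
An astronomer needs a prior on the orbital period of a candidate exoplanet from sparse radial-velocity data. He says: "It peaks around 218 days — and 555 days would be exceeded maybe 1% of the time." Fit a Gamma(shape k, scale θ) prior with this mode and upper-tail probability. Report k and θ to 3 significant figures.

Gamma(k,θ) with k>1 has mode (k−1)θ, so θ = 218/(k−1).
Need P(X < 555) = 0.99 with θ tied to k this way. Start at k = 2, θ = 218: P(X<555) ≈ 0.722.
Too low — raise k to concentrate. Iterating converges to k ≈ 6.35.
Then θ = 218/(6.35−1) ≈ 40.7.

k ≈ 6.35, θ ≈ 40.7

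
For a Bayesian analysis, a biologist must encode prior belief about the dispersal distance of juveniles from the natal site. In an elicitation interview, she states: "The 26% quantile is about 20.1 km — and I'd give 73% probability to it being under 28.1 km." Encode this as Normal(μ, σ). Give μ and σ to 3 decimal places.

The p-quantile of Normal(μ,σ) is μ + z_p·σ, with z_{0.26} = -0.6433 and z_{0.73} = 0.6128.
Eliminate σ: μ = (z₂·x₁ − z₁·x₂)/(z₂ − z₁) = (0.6128·20.1 − (-0.6433)·28.1)/1.256 = 24.197.
Then σ = (x₂ − x₁)/(z₂ − z₁) = (28.1 − 20.1)/1.256 = 6.369.

μ = 24.197, σ = 6.369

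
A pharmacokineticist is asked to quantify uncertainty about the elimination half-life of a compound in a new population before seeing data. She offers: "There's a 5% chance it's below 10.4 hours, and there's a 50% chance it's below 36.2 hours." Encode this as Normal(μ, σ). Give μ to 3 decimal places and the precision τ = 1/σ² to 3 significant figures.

μ = 36.200, τ = 0.00406

The p-quantile of Normal(μ,σ) is μ + z_p·σ, with z_{0.05} = -1.645 and z_{0.5} = 0.
Eliminate σ: μ = (z₂·x₁ − z₁·x₂)/(z₂ − z₁) = (0·10.4 − (-1.645)·36.2)/1.645 = 36.200.
Then σ = (x₂ − x₁)/(z₂ − z₁) = (36.2 − 10.4)/1.645 = 15.685.
Precision τ = 1/σ² = 1/15.69² = 0.00406.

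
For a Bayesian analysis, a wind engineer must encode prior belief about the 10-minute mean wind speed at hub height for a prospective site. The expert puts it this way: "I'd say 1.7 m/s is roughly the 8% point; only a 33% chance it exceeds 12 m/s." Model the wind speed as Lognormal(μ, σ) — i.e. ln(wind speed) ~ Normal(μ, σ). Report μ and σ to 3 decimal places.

If T ~ Lognormal(μ,σ) then ln T ~ Normal(μ,σ), so the p-quantile of ln T is μ + z_p·σ.
ln(1.7) = 0.5306 and ln(12) = 2.485; z_{0.08} = -1.405, z_{0.67} = 0.4399.
σ = (2.485 − 0.5306)/(0.4399 − (-1.405)) = 1.059.
μ = 0.5306 − (-1.405)·1.059 = 2.019.

μ ≈ 2.019, σ ≈ 1.059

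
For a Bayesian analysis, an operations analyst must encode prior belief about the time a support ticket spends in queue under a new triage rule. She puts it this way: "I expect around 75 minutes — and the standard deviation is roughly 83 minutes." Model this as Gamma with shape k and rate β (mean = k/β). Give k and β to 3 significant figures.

k ≈ 0.817, β ≈ 0.0109

For Gamma(k, rate β): mean = k/β, variance = k/β², so CV = 1/√k.
CV = SD/mean = 83/75 = 1.107, hence k = 1/CV² = 0.817.
Then β = k/mean = 0.817/75 = 0.0109.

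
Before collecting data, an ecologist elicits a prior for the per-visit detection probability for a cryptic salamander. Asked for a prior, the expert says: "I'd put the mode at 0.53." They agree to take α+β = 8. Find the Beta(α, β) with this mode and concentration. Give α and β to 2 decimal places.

α = 4.18, β = 3.82

For α,β > 1 the Beta mode is (α−1)/(α+β−2). With α+β = 8, the mode is (α−1)/6.
Set (α−1)/6 = 0.53 → α = 1 + 0.53·6 = 4.18.
β = 8 − α = 3.82.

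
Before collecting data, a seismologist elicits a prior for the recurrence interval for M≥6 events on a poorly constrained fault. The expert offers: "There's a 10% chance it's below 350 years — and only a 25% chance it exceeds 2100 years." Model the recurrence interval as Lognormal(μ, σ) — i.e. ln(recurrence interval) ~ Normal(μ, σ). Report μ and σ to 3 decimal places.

μ ≈ 7.032, σ ≈ 0.916

If T ~ Lognormal(μ,σ) then ln T ~ Normal(μ,σ), so the p-quantile of ln T is μ + z_p·σ.
ln(350) = 5.858 and ln(2100) = 7.65; z_{0.1} = -1.282, z_{0.75} = 0.6745.
σ = (7.65 − 5.858)/(0.6745 − (-1.282)) = 0.916.
μ = 5.858 − (-1.282)·0.916 = 7.032.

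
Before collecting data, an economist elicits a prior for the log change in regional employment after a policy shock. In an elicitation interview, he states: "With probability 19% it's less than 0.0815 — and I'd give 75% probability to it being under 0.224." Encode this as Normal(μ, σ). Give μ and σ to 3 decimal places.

For Normal(μ,σ), the p-quantile is μ + z_p·σ. Here z_{0.19} = -0.8779, z_{0.75} = 0.6745.
So 0.0815 = μ − 0.8779σ and 0.224 = μ + 0.6745σ.
Subtracting: σ = (0.224 − 0.0815)/(0.6745 − (-0.8779)) = 0.092.
Then μ = 0.0815 − (-0.8779)·0.092 = 0.162.

μ = 0.162, σ = 0.092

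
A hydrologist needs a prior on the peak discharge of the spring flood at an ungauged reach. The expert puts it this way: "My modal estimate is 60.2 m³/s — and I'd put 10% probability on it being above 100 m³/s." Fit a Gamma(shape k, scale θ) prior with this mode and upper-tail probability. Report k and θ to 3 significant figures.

k ≈ 8.33, θ ≈ 8.21

Gamma(k,θ) with k>1 has mode (k−1)θ, so θ = 60.2/(k−1).
Need P(X < 100) = 0.9 with θ tied to k this way. Start at k = 2, θ = 60.2: P(X<100) ≈ 0.495.
Too low — raise k to concentrate. Iterating converges to k ≈ 8.33.
Then θ = 60.2/(8.33−1) ≈ 8.21.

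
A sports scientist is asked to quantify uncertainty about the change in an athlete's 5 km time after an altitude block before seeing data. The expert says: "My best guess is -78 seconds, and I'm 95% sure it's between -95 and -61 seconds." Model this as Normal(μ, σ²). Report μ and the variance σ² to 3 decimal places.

A symmetric 95% interval runs μ ± z·σ with z = 1.96.
Half-width = 17, so σ = 17/1.96 = 8.6736 and σ² = 75.232.
μ is the stated best guess, -78.000.

μ = -78.000, σ² = 75.232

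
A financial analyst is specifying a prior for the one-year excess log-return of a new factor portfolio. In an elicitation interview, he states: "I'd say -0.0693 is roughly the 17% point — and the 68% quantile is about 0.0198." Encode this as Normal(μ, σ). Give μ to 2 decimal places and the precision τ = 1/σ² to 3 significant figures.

The p-quantile of Normal(μ,σ) is μ + z_p·σ, with z_{0.17} = -0.9542 and z_{0.68} = 0.4677.
Eliminate σ: μ = (z₂·x₁ − z₁·x₂)/(z₂ − z₁) = (0.4677·-0.0693 − (-0.9542)·0.0198)/1.422 = -0.01.
Then σ = (x₂ − x₁)/(z₂ − z₁) = (0.0198 − -0.0693)/1.422 = 0.06.
Precision τ = 1/σ² = 1/0.06266² = 255.

μ = -0.01, τ = 255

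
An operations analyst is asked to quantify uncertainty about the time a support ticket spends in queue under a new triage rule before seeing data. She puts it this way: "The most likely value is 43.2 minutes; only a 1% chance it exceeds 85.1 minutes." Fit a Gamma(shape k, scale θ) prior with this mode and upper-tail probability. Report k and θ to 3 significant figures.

Gamma(k,θ) with k>1 has mode (k−1)θ, so θ = 43.2/(k−1).
Need P(X < 85.1) = 0.99 with θ tied to k this way. Start at k = 2, θ = 43.2: P(X<85.1) ≈ 0.586.
Too low — raise k to concentrate. Iterating converges to k ≈ 11.7.
Then θ = 43.2/(11.7−1) ≈ 4.03.

k ≈ 11.7, θ ≈ 4.03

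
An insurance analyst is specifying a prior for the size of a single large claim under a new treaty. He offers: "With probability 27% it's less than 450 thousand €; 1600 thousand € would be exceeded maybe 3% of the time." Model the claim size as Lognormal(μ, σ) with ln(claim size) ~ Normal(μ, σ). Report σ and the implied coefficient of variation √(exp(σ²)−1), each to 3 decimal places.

σ ≈ 0.509, CV ≈ 0.543

If T ~ Lognormal(μ,σ) then ln T ~ Normal(μ,σ), so the p-quantile of ln T is μ + z_p·σ.
ln(450) = 6.109 and ln(1600) = 7.378; z_{0.27} = -0.6128, z_{0.97} = 1.881.
σ = (7.378 − 6.109)/(1.881 − (-0.6128)) = 0.509.
μ = 6.109 − (-0.6128)·0.509 = 6.421.
CV = √(exp(σ²)−1) = √(exp(0.2588)−1) = 0.543.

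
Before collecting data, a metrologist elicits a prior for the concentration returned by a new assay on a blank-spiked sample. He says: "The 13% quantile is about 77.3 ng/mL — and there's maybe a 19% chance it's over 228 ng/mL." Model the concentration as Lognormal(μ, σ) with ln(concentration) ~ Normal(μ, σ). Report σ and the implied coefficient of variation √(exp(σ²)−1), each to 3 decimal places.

σ ≈ 0.540, CV ≈ 0.581

If T ~ Lognormal(μ,σ) then ln T ~ Normal(μ,σ), so the p-quantile of ln T is μ + z_p·σ.
ln(77.3) = 4.348 and ln(228) = 5.429; z_{0.13} = -1.126, z_{0.81} = 0.8779.
σ = (5.429 − 4.348)/(0.8779 − (-1.126)) = 0.540.
μ = 4.348 − (-1.126)·0.540 = 4.956.
CV = √(exp(σ²)−1) = √(exp(0.2912)−1) = 0.581.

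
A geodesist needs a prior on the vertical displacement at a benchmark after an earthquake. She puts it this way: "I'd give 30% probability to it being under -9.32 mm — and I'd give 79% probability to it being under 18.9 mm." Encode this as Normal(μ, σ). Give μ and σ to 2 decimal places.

μ = 1.80, σ = 21.20

For Normal(μ,σ), the p-quantile is μ + z_p·σ. Here z_{0.3} = -0.5244, z_{0.79} = 0.8064.
So -9.32 = μ − 0.5244σ and 18.9 = μ + 0.8064σ.
Subtracting: σ = (18.9 − -9.32)/(0.8064 − (-0.5244)) = 21.20.
Then μ = -9.32 − (-0.5244)·21.20 = 1.80.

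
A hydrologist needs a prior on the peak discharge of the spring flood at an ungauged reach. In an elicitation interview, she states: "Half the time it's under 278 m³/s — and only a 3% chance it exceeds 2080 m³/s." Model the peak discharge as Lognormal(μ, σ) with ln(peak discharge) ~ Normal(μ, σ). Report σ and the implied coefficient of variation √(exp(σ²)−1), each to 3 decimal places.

If T ~ Lognormal(μ,σ) then ln T ~ Normal(μ,σ), so the p-quantile of ln T is μ + z_p·σ.
ln(278) = 5.628 and ln(2080) = 7.64; z_{0.5} = 0, z_{0.97} = 1.881.
σ = (7.64 − 5.628)/(1.881 − (0)) = 1.070.
μ = 5.628 − (0)·1.070 = 5.628.
CV = √(exp(σ²)−1) = √(exp(1.1450)−1) = 1.464.

σ ≈ 1.070, CV ≈ 1.464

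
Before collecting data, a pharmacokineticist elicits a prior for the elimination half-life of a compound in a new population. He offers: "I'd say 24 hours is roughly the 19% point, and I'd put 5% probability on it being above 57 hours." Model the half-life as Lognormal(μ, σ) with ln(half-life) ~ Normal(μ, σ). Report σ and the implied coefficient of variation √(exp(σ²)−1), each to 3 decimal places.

If T ~ Lognormal(μ,σ) then ln T ~ Normal(μ,σ), so the p-quantile of ln T is μ + z_p·σ.
ln(24) = 3.178 and ln(57) = 4.043; z_{0.19} = -0.8779, z_{0.95} = 1.645.
σ = (4.043 − 3.178)/(1.645 − (-0.8779)) = 0.343.
μ = 3.178 − (-0.8779)·0.343 = 3.479.
CV = √(exp(σ²)−1) = √(exp(0.1176)−1) = 0.353.

σ ≈ 0.343, CV ≈ 0.353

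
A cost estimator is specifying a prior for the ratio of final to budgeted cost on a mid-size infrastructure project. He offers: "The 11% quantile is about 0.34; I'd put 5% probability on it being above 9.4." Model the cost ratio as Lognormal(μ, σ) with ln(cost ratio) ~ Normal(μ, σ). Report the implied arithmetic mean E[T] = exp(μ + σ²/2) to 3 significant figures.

If T ~ Lognormal(μ,σ) then ln T ~ Normal(μ,σ), so the p-quantile of ln T is μ + z_p·σ.
ln(0.34) = -1.079 and ln(9.4) = 2.241; z_{0.11} = -1.227, z_{0.95} = 1.645.
σ = (2.241 − -1.079)/(1.645 − (-1.227)) = 1.156.
μ = -1.079 − (-1.227)·1.156 = 0.339.
E[T] = exp(μ + σ²/2) = exp(0.339 + 0.6682) = 2.74.

E[T] ≈ 2.74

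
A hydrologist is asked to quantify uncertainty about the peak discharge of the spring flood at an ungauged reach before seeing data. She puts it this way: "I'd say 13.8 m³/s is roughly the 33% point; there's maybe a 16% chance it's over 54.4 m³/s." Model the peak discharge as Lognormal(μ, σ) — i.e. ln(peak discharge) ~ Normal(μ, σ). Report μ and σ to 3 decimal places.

If T ~ Lognormal(μ,σ) then ln T ~ Normal(μ,σ), so the p-quantile of ln T is μ + z_p·σ.
ln(13.8) = 2.625 and ln(54.4) = 3.996; z_{0.33} = -0.4399, z_{0.84} = 0.9945.
σ = (3.996 − 2.625)/(0.9945 − (-0.4399)) = 0.956.
μ = 2.625 − (-0.4399)·0.956 = 3.045.

μ ≈ 3.045, σ ≈ 0.956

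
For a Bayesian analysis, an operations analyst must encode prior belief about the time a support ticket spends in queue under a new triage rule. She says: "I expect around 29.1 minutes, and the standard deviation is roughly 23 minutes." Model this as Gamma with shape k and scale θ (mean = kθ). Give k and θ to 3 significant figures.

k ≈ 1.6, θ ≈ 18.2

For Gamma(k, scale θ): mean = kθ, variance = kθ², so CV = 1/√k.
CV = SD/mean = 23/29.1 = 0.7904, hence k = 1/CV² = 1.6.
Then θ = mean/k = 29.1/1.6 = 18.2.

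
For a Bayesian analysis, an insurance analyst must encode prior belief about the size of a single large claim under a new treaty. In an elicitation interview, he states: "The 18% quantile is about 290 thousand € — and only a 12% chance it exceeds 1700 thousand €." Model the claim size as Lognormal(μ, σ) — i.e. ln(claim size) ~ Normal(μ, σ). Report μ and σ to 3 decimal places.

μ ≈ 6.444, σ ≈ 0.846

If T ~ Lognormal(μ,σ) then ln T ~ Normal(μ,σ), so the p-quantile of ln T is μ + z_p·σ.
ln(290) = 5.67 and ln(1700) = 7.438; z_{0.18} = -0.9154, z_{0.88} = 1.175.
σ = (7.438 − 5.67)/(1.175 − (-0.9154)) = 0.846.
μ = 5.67 − (-0.9154)·0.846 = 6.444.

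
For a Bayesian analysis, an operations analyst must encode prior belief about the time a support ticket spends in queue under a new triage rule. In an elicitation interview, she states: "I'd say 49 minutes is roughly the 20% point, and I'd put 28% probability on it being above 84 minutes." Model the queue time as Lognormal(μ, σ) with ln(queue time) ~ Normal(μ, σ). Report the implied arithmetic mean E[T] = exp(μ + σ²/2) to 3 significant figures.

E[T] ≈ 72.4 minutes

If T ~ Lognormal(μ,σ) then ln T ~ Normal(μ,σ), so the p-quantile of ln T is μ + z_p·σ.
ln(49) = 3.892 and ln(84) = 4.431; z_{0.2} = -0.8416, z_{0.72} = 0.5828.
σ = (4.431 − 3.892)/(0.5828 − (-0.8416)) = 0.378.
μ = 3.892 − (-0.8416)·0.378 = 4.210.
E[T] = exp(μ + σ²/2) = exp(4.210 + 0.0716) = 72.4 minutes.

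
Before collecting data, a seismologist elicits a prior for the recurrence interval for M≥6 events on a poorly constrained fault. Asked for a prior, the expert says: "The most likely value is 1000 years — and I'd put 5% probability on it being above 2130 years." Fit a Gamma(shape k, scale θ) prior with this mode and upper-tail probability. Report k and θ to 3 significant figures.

Gamma(k,θ) with k>1 has mode (k−1)θ, so θ = 1000/(k−1).
Need P(X < 2130) = 0.95 with θ tied to k this way. Start at k = 2, θ = 1000: P(X<2130) ≈ 0.628.
Too low — raise k to concentrate. Iterating converges to k ≈ 5.83.
Then θ = 1000/(5.83−1) ≈ 207.

k ≈ 5.83, θ ≈ 207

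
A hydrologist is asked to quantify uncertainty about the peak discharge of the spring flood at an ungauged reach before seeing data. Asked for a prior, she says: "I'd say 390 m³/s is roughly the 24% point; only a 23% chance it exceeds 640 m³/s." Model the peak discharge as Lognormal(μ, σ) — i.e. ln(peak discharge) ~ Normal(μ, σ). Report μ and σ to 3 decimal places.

If T ~ Lognormal(μ,σ) then ln T ~ Normal(μ,σ), so the p-quantile of ln T is μ + z_p·σ.
ln(390) = 5.966 and ln(640) = 6.461; z_{0.24} = -0.7063, z_{0.77} = 0.7388.
σ = (6.461 − 5.966)/(0.7388 − (-0.7063)) = 0.343.
μ = 5.966 − (-0.7063)·0.343 = 6.208.

μ ≈ 6.208, σ ≈ 0.343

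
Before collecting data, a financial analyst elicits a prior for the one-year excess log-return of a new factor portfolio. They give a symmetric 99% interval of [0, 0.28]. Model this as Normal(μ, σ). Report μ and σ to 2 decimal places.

A symmetric 99% interval runs μ ± z·σ with z = 2.576.
Half-width = 0.14, so σ = 0.14/2.576 = 0.05.
μ is the interval midpoint, 0.14.

μ = 0.14, σ = 0.05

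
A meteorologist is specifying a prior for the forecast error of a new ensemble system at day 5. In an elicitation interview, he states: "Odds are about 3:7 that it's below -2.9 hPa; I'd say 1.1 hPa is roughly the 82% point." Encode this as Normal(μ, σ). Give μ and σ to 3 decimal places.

μ = -1.443, σ = 2.778

For Normal(μ,σ), the p-quantile is μ + z_p·σ. Here z_{0.3} = -0.5244, z_{0.82} = 0.9154.
So -2.9 = μ − 0.5244σ and 1.1 = μ + 0.9154σ.
Subtracting: σ = (1.1 − -2.9)/(0.9154 − (-0.5244)) = 2.778.
Then μ = -2.9 − (-0.5244)·2.778 = -1.443.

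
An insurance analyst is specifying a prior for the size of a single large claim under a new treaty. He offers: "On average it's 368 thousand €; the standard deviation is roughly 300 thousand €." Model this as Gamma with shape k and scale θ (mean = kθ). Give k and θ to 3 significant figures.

k ≈ 1.5, θ ≈ 245

For Gamma(k, scale θ): mean = kθ, variance = kθ², so CV = 1/√k.
CV = SD/mean = 300/368 = 0.8152, hence k = 1/CV² = 1.5.
Then θ = mean/k = 368/1.5 = 245.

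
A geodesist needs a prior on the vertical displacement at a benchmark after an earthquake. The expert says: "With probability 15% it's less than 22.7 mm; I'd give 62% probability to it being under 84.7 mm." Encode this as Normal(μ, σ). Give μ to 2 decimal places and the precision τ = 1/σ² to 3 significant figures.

μ = 70.59, τ = 0.000468

For Normal(μ,σ), the p-quantile is μ + z_p·σ. Here z_{0.15} = -1.036, z_{0.62} = 0.3055.
So 22.7 = μ − 1.036σ and 84.7 = μ + 0.3055σ.
Subtracting: σ = (84.7 − 22.7)/(0.3055 − (-1.036)) = 46.20.
Then μ = 22.7 − (-1.036)·46.20 = 70.59.
Precision τ = 1/σ² = 1/46.2² = 0.000468.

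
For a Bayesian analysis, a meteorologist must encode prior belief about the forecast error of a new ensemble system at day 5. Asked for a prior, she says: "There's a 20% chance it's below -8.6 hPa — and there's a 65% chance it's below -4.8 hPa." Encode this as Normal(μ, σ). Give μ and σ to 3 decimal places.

μ = -5.993, σ = 3.097

For Normal(μ,σ), the p-quantile is μ + z_p·σ. Here z_{0.2} = -0.8416, z_{0.65} = 0.3853.
So -8.6 = μ − 0.8416σ and -4.8 = μ + 0.3853σ.
Subtracting: σ = (-4.8 − -8.6)/(0.3853 − (-0.8416)) = 3.097.
Then μ = -8.6 − (-0.8416)·3.097 = -5.993.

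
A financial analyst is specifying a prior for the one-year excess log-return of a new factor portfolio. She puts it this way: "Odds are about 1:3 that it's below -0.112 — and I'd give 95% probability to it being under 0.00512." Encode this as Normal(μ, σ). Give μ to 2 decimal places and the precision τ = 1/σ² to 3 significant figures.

μ = -0.08, τ = 392

The p-quantile of Normal(μ,σ) is μ + z_p·σ, with z_{0.25} = -0.6745 and z_{0.95} = 1.645.
Eliminate σ: μ = (z₂·x₁ − z₁·x₂)/(z₂ − z₁) = (1.645·-0.112 − (-0.6745)·0.00512)/2.319 = -0.08.
Then σ = (x₂ − x₁)/(z₂ − z₁) = (0.00512 − -0.112)/2.319 = 0.05.
Precision τ = 1/σ² = 1/0.0505² = 392.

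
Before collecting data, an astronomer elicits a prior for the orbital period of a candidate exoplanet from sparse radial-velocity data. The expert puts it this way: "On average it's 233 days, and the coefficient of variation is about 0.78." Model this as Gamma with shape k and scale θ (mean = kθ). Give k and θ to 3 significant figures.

For Gamma(k, scale θ): mean = kθ, variance = kθ², so CV = 1/√k.
CV = 0.78, hence k = 1/CV² = 1.64.
Then θ = mean/k = 233/1.64 = 142.

k ≈ 1.64, θ ≈ 142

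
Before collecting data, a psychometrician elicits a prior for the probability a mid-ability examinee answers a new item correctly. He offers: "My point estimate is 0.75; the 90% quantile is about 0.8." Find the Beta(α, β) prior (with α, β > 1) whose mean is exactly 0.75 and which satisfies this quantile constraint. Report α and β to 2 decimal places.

α ≈ 88.54, β ≈ 29.51

With mean 0.75 fixed, write α = 0.75s, β = 0.25s where s = α+β.
Need P(θ < 0.8) = 0.9 under Beta(0.75s, 0.25s). Normal approximation: (q−m)/√(m(1−m)/s) ≈ z_{0.9} = 1.28, so s ≈ 0.75·0.25·(1.28)²/(0.8−0.75)² = 123.2.
At s = 123.2: P(θ<0.8) ≈ 0.905. Adjusting to match 0.9 gives s ≈ 118.05.
So α = 0.75·118.05 ≈ 88.54, β = 0.25·118.05 ≈ 29.51.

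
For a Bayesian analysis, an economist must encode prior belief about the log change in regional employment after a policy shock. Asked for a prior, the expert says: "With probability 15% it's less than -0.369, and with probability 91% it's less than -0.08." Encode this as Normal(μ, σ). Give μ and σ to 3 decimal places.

For Normal(μ,σ), the p-quantile is μ + z_p·σ. Here z_{0.15} = -1.036, z_{0.91} = 1.341.
So -0.369 = μ − 1.036σ and -0.08 = μ + 1.341σ.
Subtracting: σ = (-0.08 − -0.369)/(1.341 − (-1.036)) = 0.122.
Then μ = -0.369 − (-1.036)·0.122 = -0.243.

μ = -0.243, σ = 0.122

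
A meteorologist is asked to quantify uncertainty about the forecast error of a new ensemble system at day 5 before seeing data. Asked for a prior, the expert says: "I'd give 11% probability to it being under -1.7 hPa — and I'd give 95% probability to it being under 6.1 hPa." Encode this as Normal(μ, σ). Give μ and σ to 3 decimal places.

μ = 1.632, σ = 2.716

The p-quantile of Normal(μ,σ) is μ + z_p·σ, with z_{0.11} = -1.227 and z_{0.95} = 1.645.
Eliminate σ: μ = (z₂·x₁ − z₁·x₂)/(z₂ − z₁) = (1.645·-1.7 − (-1.227)·6.1)/2.871 = 1.632.
Then σ = (x₂ − x₁)/(z₂ − z₁) = (6.1 − -1.7)/2.871 = 2.716.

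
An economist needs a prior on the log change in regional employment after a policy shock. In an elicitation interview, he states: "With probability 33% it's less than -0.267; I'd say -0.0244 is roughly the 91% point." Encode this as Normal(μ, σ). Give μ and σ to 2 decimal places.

The p-quantile of Normal(μ,σ) is μ + z_p·σ, with z_{0.33} = -0.4399 and z_{0.91} = 1.341.
Eliminate σ: μ = (z₂·x₁ − z₁·x₂)/(z₂ − z₁) = (1.341·-0.267 − (-0.4399)·-0.0244)/1.781 = -0.21.
Then σ = (x₂ − x₁)/(z₂ − z₁) = (-0.0244 − -0.267)/1.781 = 0.14.

μ = -0.21, σ = 0.14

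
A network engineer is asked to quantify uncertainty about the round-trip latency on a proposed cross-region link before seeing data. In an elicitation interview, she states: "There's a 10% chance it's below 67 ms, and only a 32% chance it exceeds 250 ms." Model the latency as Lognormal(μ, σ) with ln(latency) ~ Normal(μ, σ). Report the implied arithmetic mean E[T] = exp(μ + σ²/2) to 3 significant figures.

E[T] ≈ 233 ms

If T ~ Lognormal(μ,σ) then ln T ~ Normal(μ,σ), so the p-quantile of ln T is μ + z_p·σ.
ln(67) = 4.205 and ln(250) = 5.521; z_{0.1} = -1.282, z_{0.68} = 0.4677.
σ = (5.521 − 4.205)/(0.4677 − (-1.282)) = 0.753.
μ = 4.205 − (-1.282)·0.753 = 5.169.
E[T] = exp(μ + σ²/2) = exp(5.169 + 0.2833) = 233 ms.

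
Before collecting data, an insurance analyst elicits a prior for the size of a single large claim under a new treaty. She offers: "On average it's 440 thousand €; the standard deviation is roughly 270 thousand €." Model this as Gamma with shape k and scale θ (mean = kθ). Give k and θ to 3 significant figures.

k ≈ 2.66, θ ≈ 166

For Gamma(k, scale θ): mean = kθ, variance = kθ², so CV = 1/√k.
CV = SD/mean = 270/440 = 0.6136, hence k = 1/CV² = 2.66.
Then θ = mean/k = 440/2.66 = 166.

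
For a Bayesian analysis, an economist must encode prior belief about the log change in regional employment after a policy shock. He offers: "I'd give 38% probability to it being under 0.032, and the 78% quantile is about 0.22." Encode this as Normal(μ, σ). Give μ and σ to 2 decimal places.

For Normal(μ,σ), the p-quantile is μ + z_p·σ. Here z_{0.38} = -0.3055, z_{0.78} = 0.7722.
So 0.032 = μ − 0.3055σ and 0.22 = μ + 0.7722σ.
Subtracting: σ = (0.22 − 0.032)/(0.7722 − (-0.3055)) = 0.17.
Then μ = 0.032 − (-0.3055)·0.17 = 0.09.

μ = 0.09, σ = 0.17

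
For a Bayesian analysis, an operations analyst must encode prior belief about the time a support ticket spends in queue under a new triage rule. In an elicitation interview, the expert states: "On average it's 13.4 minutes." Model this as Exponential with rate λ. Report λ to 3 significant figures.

λ ≈ 0.0746

Exponential mean = 1/λ, so λ = 1/13.4 = 0.0746.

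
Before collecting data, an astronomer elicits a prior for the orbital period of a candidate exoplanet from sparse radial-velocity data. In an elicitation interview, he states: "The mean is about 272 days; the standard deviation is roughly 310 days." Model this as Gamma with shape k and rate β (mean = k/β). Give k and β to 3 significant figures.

k ≈ 0.77, β ≈ 0.00283

For Gamma(k, rate β): mean = k/β, variance = k/β², so CV = 1/√k.
CV = SD/mean = 310/272 = 1.14, hence k = 1/CV² = 0.77.
Then β = k/mean = 0.77/272 = 0.00283.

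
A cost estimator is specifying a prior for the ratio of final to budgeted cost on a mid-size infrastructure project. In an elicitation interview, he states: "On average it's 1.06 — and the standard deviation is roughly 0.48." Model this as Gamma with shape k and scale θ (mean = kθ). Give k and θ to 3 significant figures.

k ≈ 4.88, θ ≈ 0.217

For Gamma(k, scale θ): mean = kθ, variance = kθ², so CV = 1/√k.
CV = SD/mean = 0.48/1.06 = 0.4528, hence k = 1/CV² = 4.88.
Then θ = mean/k = 1.06/4.88 = 0.217.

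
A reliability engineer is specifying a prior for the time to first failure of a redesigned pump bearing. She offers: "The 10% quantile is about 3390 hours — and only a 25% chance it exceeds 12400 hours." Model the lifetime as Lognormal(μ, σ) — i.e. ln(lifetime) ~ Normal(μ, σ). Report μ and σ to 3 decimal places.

μ ≈ 8.978, σ ≈ 0.663

If T ~ Lognormal(μ,σ) then ln T ~ Normal(μ,σ), so the p-quantile of ln T is μ + z_p·σ.
ln(3390) = 8.129 and ln(12400) = 9.425; z_{0.1} = -1.282, z_{0.75} = 0.6745.
σ = (9.425 − 8.129)/(0.6745 − (-1.282)) = 0.663.
μ = 8.129 − (-1.282)·0.663 = 8.978.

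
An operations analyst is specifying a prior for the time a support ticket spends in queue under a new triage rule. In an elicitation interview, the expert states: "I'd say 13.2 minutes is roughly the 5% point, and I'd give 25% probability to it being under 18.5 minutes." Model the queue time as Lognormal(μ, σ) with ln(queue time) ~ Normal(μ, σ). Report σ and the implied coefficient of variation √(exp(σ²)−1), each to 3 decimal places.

σ ≈ 0.348, CV ≈ 0.359

If T ~ Lognormal(μ,σ) then ln T ~ Normal(μ,σ), so the p-quantile of ln T is μ + z_p·σ.
ln(13.2) = 2.58 and ln(18.5) = 2.918; z_{0.05} = -1.645, z_{0.25} = -0.6745.
σ = (2.918 − 2.58)/(-0.6745 − (-1.645)) = 0.348.
μ = 2.58 − (-1.645)·0.348 = 3.152.
CV = √(exp(σ²)−1) = √(exp(0.1210)−1) = 0.359.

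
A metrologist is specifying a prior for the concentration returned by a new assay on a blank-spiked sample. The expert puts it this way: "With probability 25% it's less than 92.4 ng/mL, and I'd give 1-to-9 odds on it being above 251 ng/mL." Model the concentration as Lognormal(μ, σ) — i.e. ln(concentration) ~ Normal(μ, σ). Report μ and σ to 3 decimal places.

If T ~ Lognormal(μ,σ) then ln T ~ Normal(μ,σ), so the p-quantile of ln T is μ + z_p·σ.
ln(92.4) = 4.526 and ln(251) = 5.525; z_{0.25} = -0.6745, z_{0.9} = 1.282.
σ = (5.525 − 4.526)/(1.282 − (-0.6745)) = 0.511.
μ = 4.526 − (-0.6745)·0.511 = 4.871.

μ ≈ 4.871, σ ≈ 0.511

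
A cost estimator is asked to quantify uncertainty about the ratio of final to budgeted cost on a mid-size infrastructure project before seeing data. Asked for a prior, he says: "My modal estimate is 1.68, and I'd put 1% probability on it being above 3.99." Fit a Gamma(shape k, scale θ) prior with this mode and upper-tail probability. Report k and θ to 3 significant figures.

k ≈ 7.34, θ ≈ 0.265

Gamma(k,θ) with k>1 has mode (k−1)θ, so θ = 1.68/(k−1).
Need P(X < 3.99) = 0.99 with θ tied to k this way. Start at k = 2, θ = 1.68: P(X<3.99) ≈ 0.686.
Too low — raise k to concentrate. Iterating converges to k ≈ 7.34.
Then θ = 1.68/(7.34−1) ≈ 0.265.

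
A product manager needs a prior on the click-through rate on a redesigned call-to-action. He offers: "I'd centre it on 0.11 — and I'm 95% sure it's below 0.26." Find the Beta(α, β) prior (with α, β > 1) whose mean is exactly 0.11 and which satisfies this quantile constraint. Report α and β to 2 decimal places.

With mean 0.11 fixed, write α = 0.11s, β = 0.89s where s = α+β.
Need P(θ < 0.26) = 0.95 under Beta(0.11s, 0.89s). Normal approximation: (q−m)/√(m(1−m)/s) ≈ z_{0.95} = 1.64, so s ≈ 0.11·0.89·(1.64)²/(0.26−0.11)² = 11.8.
At s = 11.8: P(θ<0.26) ≈ 0.931. Adjusting to match 0.95 gives s ≈ 15.52.
So α = 0.11·15.52 ≈ 1.71, β = 0.89·15.52 ≈ 13.81.

α ≈ 1.71, β ≈ 13.81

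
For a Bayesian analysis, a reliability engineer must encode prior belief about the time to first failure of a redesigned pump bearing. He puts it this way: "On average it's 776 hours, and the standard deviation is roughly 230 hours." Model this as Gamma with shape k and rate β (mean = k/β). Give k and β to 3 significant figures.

For Gamma(k, rate β): mean = k/β, variance = k/β², so CV = 1/√k.
CV = SD/mean = 230/776 = 0.2964, hence k = 1/CV² = 11.4.
Then β = k/mean = 11.4/776 = 0.0147.

k ≈ 11.4, β ≈ 0.0147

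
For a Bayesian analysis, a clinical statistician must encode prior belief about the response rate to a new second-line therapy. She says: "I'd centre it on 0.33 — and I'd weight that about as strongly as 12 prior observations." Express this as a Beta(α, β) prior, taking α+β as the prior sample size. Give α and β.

α = 3.96, β = 8.04

Under the effective-sample-size interpretation, Beta(α, β) has prior mean α/(α+β) and prior sample size α+β.
So α+β = 12 and α/(α+β) = 0.33, giving α = 0.33·12 = 3.96 and β = 12 − 3.96 = 8.04.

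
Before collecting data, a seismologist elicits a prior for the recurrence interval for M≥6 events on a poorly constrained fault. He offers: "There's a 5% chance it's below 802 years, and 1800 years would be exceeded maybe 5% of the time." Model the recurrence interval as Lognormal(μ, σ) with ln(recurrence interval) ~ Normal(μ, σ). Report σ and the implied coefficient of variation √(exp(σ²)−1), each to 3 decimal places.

If T ~ Lognormal(μ,σ) then ln T ~ Normal(μ,σ), so the p-quantile of ln T is μ + z_p·σ.
ln(802) = 6.687 and ln(1800) = 7.496; z_{0.05} = -1.645, z_{0.95} = 1.645.
σ = (7.496 − 6.687)/(1.645 − (-1.645)) = 0.246.
μ = 6.687 − (-1.645)·0.246 = 7.091.
CV = √(exp(σ²)−1) = √(exp(0.0604)−1) = 0.250.

σ ≈ 0.246, CV ≈ 0.250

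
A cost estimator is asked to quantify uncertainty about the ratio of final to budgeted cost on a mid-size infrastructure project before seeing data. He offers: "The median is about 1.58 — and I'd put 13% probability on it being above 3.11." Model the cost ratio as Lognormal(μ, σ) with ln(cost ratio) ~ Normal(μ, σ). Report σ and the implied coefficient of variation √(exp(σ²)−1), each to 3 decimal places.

σ ≈ 0.601, CV ≈ 0.660

If T ~ Lognormal(μ,σ) then ln T ~ Normal(μ,σ), so the p-quantile of ln T is μ + z_p·σ.
ln(1.58) = 0.4574 and ln(3.11) = 1.135; z_{0.5} = 0, z_{0.87} = 1.126.
σ = (1.135 − 0.4574)/(1.126 − (0)) = 0.601.
μ = 0.4574 − (0)·0.601 = 0.457.
CV = √(exp(σ²)−1) = √(exp(0.3615)−1) = 0.660.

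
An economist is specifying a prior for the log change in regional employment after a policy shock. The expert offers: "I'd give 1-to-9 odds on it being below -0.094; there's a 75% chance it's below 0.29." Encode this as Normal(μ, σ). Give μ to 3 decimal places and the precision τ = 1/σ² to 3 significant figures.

μ = 0.158, τ = 25.9

The p-quantile of Normal(μ,σ) is μ + z_p·σ, with z_{0.1} = -1.282 and z_{0.75} = 0.6745.
Eliminate σ: μ = (z₂·x₁ − z₁·x₂)/(z₂ − z₁) = (0.6745·-0.094 − (-1.282)·0.29)/1.956 = 0.158.
Then σ = (x₂ − x₁)/(z₂ − z₁) = (0.29 − -0.094)/1.956 = 0.196.
Precision τ = 1/σ² = 1/0.1963² = 25.9.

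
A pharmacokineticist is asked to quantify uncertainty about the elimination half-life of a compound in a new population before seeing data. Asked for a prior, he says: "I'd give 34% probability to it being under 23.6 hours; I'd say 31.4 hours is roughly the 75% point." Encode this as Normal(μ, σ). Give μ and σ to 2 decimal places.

μ = 26.56, σ = 7.18

The p-quantile of Normal(μ,σ) is μ + z_p·σ, with z_{0.34} = -0.4125 and z_{0.75} = 0.6745.
Eliminate σ: μ = (z₂·x₁ − z₁·x₂)/(z₂ − z₁) = (0.6745·23.6 − (-0.4125)·31.4)/1.087 = 26.56.
Then σ = (x₂ − x₁)/(z₂ − z₁) = (31.4 − 23.6)/1.087 = 7.18.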